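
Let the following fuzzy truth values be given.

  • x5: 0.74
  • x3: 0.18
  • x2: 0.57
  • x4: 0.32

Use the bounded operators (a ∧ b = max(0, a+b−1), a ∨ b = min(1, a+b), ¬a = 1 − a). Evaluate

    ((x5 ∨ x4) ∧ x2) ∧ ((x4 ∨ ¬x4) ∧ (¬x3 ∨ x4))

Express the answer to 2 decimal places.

0.57

x5 ∨ x4 = min(1, a+b) on (0.74, 0.32) = 1.00
(x5 ∨ x4) ∧ x2 = max(0, a+b−1) on (1.00, 0.57) = 0.57
¬x4 = 1 − 0.32 = 0.68
x4 ∨ ¬x4 = min(1, a+b) on (0.32, 0.68) = 1.00
¬x3 = 1 − 0.18 = 0.82
¬x3 ∨ x4 = min(1, a+b) on (0.82, 0.32) = 1.00
(x4 ∨ ¬x4) ∧ (¬x3 ∨ x4) = max(0, a+b−1) on (1.00, 1.00) = 1.00
((x5 ∨ x4) ∧ x2) ∧ ((x4 ∨ ¬x4) ∧ (¬x3 ∨ x4)) = max(0, a+b−1) on (0.57, 1.00) = 0.57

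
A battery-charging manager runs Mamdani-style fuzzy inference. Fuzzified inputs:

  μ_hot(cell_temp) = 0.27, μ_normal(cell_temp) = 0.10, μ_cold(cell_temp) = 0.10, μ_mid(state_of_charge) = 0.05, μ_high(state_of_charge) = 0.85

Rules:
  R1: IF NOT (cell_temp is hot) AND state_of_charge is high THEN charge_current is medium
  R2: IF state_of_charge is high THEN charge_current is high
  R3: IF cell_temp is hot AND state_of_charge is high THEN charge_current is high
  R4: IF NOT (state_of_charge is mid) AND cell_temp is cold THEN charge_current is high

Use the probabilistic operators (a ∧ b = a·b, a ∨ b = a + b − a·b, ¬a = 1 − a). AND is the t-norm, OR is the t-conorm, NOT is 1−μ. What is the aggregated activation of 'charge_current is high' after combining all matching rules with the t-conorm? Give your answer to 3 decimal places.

0.895

R1: ¬hot=1−0.27=0.73, high=0.85; AND[a·b] → w = 0.6205
R2: high=0.85 → w = 0.8500
R3: hot=0.27, high=0.85; AND[a·b] → w = 0.2295
R4: ¬mid=1−0.05=0.95, cold=0.10; AND[a·b] → w = 0.0950
Rules with consequent 'high': {R2, R3, R4} → strengths 0.8500, 0.2295, 0.0950
Aggregate via t-conorm [a + b − a·b]: 0.8954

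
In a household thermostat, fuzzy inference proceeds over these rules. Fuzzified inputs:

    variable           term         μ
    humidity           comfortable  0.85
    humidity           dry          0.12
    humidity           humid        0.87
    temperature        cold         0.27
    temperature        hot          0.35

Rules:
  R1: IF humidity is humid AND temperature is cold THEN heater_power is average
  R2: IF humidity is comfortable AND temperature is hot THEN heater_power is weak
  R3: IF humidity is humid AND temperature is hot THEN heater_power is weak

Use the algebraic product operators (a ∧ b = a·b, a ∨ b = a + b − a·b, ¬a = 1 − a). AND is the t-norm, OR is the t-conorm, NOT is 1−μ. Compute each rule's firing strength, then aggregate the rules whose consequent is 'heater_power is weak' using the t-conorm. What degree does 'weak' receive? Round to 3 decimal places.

0.511

R1: humid=0.87, cold=0.27; AND[a·b] → w = 0.2349
R2: comfortable=0.85, hot=0.35; AND[a·b] → w = 0.2975
R3: humid=0.87, hot=0.35; AND[a·b] → w = 0.3045
Rules with consequent 'weak': {R2, R3} → strengths 0.2975, 0.3045
Aggregate via t-conorm [a + b − a·b]: 0.5114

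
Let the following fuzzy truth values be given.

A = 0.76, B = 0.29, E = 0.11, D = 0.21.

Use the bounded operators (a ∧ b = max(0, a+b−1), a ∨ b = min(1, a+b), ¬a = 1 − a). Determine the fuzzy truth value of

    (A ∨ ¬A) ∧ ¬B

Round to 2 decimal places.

¬A = 1 − 0.76 = 0.24
A ∨ ¬A = min(1, a+b) on (0.76, 0.24) = 1.00
¬B = 1 − 0.29 = 0.71
(A ∨ ¬A) ∧ ¬B = max(0, a+b−1) on (1.00, 0.71) = 0.71

0.71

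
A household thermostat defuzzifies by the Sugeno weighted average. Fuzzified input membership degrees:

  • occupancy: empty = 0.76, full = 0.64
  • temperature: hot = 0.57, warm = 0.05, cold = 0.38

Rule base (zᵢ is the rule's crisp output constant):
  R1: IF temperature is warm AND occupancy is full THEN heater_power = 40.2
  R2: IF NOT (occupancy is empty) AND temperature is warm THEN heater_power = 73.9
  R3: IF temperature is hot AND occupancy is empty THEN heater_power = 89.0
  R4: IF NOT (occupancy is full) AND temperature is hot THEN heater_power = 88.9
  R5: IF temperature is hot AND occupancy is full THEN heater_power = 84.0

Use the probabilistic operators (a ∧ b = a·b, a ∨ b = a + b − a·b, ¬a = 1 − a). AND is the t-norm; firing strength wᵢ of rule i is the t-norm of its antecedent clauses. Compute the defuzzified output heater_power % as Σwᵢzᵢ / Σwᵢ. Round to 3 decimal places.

85.574

R1 (z=40.2): warm=0.05, full=0.64; AND[a·b] → w = 0.0320
R2 (z=73.9): ¬empty=1−0.76=0.24, warm=0.05; AND[a·b] → w = 0.0120
R3 (z=89.0): hot=0.57, empty=0.76; AND[a·b] → w = 0.4332
R4 (z=88.9): ¬full=1−0.64=0.36, hot=0.57; AND[a·b] → w = 0.2052
R5 (z=84.0): hot=0.57, full=0.64; AND[a·b] → w = 0.3648
Weighted average = (0.0320·40.2 + 0.0120·73.9 + 0.4332·89.0 + 0.2052·88.9 + 0.3648·84.0) / (0.0320 + 0.0120 + 0.4332 + 0.2052 + 0.3648)
  = 89.6135 / 1.0472 = 85.574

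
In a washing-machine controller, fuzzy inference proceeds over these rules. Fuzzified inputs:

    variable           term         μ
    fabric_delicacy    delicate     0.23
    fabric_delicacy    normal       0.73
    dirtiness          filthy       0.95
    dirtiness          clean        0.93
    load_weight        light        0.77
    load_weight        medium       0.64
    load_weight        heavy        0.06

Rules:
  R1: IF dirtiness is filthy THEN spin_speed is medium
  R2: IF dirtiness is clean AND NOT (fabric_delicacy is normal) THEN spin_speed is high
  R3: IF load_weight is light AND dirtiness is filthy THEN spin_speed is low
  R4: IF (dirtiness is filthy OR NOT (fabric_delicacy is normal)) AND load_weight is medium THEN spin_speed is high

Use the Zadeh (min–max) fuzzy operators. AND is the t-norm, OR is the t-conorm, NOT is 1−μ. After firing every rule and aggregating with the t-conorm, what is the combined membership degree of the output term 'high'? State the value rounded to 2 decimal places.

R1: filthy=0.95 → w = 0.95
R2: clean=0.93, ¬normal=1−0.73=0.27; AND[min(a, b)] → w = 0.27
R3: light=0.77, filthy=0.95; AND[min(a, b)] → w = 0.77
R4: (filthy=0.95 OR ¬normal=1−0.73=0.27) = 0.95; AND[min(a, b)] with medium=0.64 → w = 0.64
Rules with consequent 'high': {R2, R4} → strengths 0.27, 0.64
Aggregate via t-conorm [max(a, b)]: 0.64

0.64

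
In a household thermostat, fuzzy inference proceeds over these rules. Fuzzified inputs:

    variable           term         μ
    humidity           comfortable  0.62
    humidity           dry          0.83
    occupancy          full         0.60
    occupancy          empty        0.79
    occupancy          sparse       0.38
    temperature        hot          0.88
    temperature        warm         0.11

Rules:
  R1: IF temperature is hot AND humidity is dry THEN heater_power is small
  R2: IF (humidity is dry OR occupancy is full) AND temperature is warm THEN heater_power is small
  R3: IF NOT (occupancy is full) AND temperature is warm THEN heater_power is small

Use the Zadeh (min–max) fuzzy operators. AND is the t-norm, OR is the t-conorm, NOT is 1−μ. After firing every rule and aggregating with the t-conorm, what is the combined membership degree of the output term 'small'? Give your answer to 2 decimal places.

0.83

R1: hot=0.88, dry=0.83; AND[min(a, b)] → w = 0.83
R2: (dry=0.83 OR full=0.60) = 0.83; AND[min(a, b)] with warm=0.11 → w = 0.11
R3: ¬full=1−0.60=0.40, warm=0.11; AND[min(a, b)] → w = 0.11
Rules with consequent 'small': {R1, R2, R3} → strengths 0.83, 0.11, 0.11
Aggregate via t-conorm [max(a, b)]: 0.83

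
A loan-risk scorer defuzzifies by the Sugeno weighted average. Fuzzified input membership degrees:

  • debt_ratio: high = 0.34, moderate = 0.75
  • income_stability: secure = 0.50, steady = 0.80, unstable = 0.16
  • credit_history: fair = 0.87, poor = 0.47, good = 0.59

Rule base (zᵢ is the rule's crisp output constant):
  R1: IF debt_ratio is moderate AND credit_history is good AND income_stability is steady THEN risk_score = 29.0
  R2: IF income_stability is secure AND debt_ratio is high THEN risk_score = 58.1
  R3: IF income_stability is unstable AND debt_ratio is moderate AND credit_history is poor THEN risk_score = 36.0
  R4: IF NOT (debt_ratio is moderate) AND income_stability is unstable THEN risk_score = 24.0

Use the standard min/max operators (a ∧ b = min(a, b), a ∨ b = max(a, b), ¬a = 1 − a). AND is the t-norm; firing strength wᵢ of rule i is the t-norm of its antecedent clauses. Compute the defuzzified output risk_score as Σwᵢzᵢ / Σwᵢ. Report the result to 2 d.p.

R1 (z=29.0): moderate=0.75, good=0.59, steady=0.80; AND[min(a, b)] → w = 0.59
R2 (z=58.1): secure=0.50, high=0.34; AND[min(a, b)] → w = 0.34
R3 (z=36.0): unstable=0.16, moderate=0.75, poor=0.47; AND[min(a, b)] → w = 0.16
R4 (z=24.0): ¬moderate=1−0.75=0.25, unstable=0.16; AND[min(a, b)] → w = 0.16
Weighted average = (0.59·29.0 + 0.34·58.1 + 0.16·36.0 + 0.16·24.0) / (0.59 + 0.34 + 0.16 + 0.16)
  = 46.4640 / 1.2500 = 37.17

37.17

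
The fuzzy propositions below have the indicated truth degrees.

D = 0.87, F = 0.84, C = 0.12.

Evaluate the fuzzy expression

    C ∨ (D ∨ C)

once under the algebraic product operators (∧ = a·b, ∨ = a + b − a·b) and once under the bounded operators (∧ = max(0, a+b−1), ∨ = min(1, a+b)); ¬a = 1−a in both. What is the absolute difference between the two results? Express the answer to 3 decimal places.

0.101

Under algebraic product:
  D ∨ C = a + b − a·b on (0.8700, 0.1200) = 0.8856
  C ∨ (D ∨ C) = a + b − a·b on (0.1200, 0.8856) = 0.8993
  → value = 0.8993
Under bounded:
  D ∨ C = min(1, a+b) on (0.87, 0.12) = 0.99
  C ∨ (D ∨ C) = min(1, a+b) on (0.12, 0.99) = 1.00
  → value = 1.0000
|0.8993 − 1.0000| = 0.101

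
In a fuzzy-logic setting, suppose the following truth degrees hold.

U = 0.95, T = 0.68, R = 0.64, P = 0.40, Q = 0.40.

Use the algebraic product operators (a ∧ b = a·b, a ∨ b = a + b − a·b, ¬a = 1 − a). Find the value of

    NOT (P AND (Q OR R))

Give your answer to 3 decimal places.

0.686

Q OR R = a + b − a·b on (0.4000, 0.6400) = 0.7840
P AND (Q OR R) = a·b on (0.4000, 0.7840) = 0.3136
NOT (P AND (Q OR R)) = 1 − 0.3136 = 0.6864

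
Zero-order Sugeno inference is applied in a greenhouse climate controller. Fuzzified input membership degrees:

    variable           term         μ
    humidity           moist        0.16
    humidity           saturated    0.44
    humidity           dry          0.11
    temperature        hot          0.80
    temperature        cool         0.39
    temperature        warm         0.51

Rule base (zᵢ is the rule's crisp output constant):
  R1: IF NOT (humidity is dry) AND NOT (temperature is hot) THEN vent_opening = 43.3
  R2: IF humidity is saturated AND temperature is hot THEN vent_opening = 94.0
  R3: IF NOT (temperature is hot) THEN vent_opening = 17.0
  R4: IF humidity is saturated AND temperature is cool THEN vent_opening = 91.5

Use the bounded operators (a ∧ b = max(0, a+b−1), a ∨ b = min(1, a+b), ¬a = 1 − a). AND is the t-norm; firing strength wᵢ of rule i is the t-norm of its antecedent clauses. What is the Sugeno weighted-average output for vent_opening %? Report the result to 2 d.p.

56.33

R1 (z=43.3): ¬dry=1−0.11=0.89, ¬hot=1−0.80=0.20; AND[max(0, a+b−1)] → w = 0.09
R2 (z=94.0): saturated=0.44, hot=0.80; AND[max(0, a+b−1)] → w = 0.24
R3 (z=17.0): ¬hot=1−0.80=0.20 → w = 0.20
R4 (z=91.5): saturated=0.44, cool=0.39; AND[max(0, a+b−1)] → w = 0.00
Weighted average = (0.09·43.3 + 0.24·94.0 + 0.20·17.0 + 0.00·91.5) / (0.09 + 0.24 + 0.20 + 0.00)
  = 29.8570 / 0.5300 = 56.33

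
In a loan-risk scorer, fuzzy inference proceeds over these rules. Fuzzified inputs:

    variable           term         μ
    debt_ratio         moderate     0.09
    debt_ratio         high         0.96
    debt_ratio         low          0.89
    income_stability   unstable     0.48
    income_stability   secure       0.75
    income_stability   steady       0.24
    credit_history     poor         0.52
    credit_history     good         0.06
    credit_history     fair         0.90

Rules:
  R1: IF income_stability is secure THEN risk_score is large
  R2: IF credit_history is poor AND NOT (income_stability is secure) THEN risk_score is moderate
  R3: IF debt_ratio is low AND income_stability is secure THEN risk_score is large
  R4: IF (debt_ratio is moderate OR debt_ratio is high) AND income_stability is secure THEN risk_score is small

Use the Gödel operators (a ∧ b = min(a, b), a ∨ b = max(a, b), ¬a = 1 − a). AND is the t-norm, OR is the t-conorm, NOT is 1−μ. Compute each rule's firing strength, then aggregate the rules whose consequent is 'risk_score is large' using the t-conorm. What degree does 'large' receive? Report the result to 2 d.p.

0.75

R1: secure=0.75 → w = 0.75
R2: poor=0.52, ¬secure=1−0.75=0.25; AND[min(a, b)] → w = 0.25
R3: low=0.89, secure=0.75; AND[min(a, b)] → w = 0.75
R4: (moderate=0.09 OR high=0.96) = 0.96; AND[min(a, b)] with secure=0.75 → w = 0.75
Rules with consequent 'large': {R1, R3} → strengths 0.75, 0.75
Aggregate via t-conorm [max(a, b)]: 0.75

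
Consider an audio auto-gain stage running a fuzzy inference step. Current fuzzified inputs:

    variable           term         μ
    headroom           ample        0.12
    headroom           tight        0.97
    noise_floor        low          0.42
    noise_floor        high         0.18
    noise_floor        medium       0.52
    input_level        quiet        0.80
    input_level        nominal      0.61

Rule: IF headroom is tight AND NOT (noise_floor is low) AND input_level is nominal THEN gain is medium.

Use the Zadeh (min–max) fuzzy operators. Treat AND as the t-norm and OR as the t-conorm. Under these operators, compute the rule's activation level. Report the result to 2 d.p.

0.58

firing strength: tight=0.97, ¬low=1−0.42=0.58, nominal=0.61; AND[min(a, b)] → w = 0.58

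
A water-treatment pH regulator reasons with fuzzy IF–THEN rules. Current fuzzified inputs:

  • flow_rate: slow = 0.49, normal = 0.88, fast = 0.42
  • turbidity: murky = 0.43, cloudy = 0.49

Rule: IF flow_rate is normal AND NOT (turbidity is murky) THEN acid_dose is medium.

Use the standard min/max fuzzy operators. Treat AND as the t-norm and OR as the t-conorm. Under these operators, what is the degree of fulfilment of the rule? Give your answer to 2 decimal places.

firing strength: normal=0.88, ¬murky=1−0.43=0.57; AND[min(a, b)] → w = 0.57

0.57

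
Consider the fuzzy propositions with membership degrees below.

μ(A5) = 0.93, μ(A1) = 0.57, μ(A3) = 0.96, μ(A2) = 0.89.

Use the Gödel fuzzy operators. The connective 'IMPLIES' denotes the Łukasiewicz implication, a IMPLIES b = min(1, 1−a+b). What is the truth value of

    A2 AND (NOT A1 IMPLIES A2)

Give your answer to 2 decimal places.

NOT A1 = 1 − 0.57 = 0.43
NOT A1 IMPLIES A2  [Łukasiewicz: min(1, 1−a+b)] with a=0.43, b=0.89 → 1.00
A2 AND (NOT A1 IMPLIES A2) = min(a, b) on (0.89, 1.00) = 0.89

0.89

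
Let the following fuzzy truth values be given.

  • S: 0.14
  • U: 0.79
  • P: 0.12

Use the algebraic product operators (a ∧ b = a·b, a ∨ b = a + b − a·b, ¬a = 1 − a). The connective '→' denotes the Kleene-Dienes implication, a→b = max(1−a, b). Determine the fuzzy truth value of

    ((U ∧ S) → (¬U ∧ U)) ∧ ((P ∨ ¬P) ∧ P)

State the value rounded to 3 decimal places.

0.095

U ∧ S = a·b on (0.7900, 0.1400) = 0.1106
¬U = 1 − 0.7900 = 0.2100
¬U ∧ U = a·b on (0.2100, 0.7900) = 0.1659
(U ∧ S) → (¬U ∧ U)  [Kleene-Dienes: max(1−a, b)] with a=0.1106, b=0.1659 → 0.8894
¬P = 1 − 0.1200 = 0.8800
P ∨ ¬P = a + b − a·b on (0.1200, 0.8800) = 0.8944
(P ∨ ¬P) ∧ P = a·b on (0.8944, 0.1200) = 0.1073
((U ∧ S) → (¬U ∧ U)) ∧ ((P ∨ ¬P) ∧ P) = a·b on (0.8894, 0.1073) = 0.0955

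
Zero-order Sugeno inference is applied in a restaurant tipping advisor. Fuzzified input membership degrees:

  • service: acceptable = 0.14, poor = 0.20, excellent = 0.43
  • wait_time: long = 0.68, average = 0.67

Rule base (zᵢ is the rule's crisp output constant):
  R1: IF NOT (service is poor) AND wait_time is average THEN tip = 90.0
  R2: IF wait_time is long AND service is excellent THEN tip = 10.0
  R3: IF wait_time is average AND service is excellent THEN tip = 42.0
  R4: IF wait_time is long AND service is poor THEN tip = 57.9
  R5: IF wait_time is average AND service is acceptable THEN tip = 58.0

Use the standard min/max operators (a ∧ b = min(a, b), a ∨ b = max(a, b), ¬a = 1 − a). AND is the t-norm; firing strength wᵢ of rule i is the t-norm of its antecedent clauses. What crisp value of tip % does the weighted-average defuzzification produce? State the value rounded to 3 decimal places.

54.738

R1 (z=90.0): ¬poor=1−0.20=0.80, average=0.67; AND[min(a, b)] → w = 0.67
R2 (z=10.0): long=0.68, excellent=0.43; AND[min(a, b)] → w = 0.43
R3 (z=42.0): average=0.67, excellent=0.43; AND[min(a, b)] → w = 0.43
R4 (z=57.9): long=0.68, poor=0.20; AND[min(a, b)] → w = 0.20
R5 (z=58.0): average=0.67, acceptable=0.14; AND[min(a, b)] → w = 0.14
Weighted average = (0.67·90.0 + 0.43·10.0 + 0.43·42.0 + 0.20·57.9 + 0.14·58.0) / (0.67 + 0.43 + 0.43 + 0.20 + 0.14)
  = 102.3600 / 1.8700 = 54.738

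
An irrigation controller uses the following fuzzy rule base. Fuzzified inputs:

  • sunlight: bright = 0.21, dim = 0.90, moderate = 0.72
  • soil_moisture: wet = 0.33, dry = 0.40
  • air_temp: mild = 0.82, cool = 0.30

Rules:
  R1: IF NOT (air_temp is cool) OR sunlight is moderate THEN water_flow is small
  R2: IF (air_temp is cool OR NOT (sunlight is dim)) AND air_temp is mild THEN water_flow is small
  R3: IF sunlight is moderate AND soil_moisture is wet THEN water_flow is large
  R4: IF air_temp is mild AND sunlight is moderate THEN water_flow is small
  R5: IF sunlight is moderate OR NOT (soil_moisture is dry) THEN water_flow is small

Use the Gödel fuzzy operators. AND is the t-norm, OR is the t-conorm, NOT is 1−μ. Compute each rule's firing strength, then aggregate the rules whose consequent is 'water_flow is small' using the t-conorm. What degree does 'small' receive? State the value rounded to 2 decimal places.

R1: ¬cool=1−0.30=0.70, moderate=0.72; OR[max(a, b)] → w = 0.72
R2: (cool=0.30 OR ¬dim=1−0.90=0.10) = 0.30; AND[min(a, b)] with mild=0.82 → w = 0.30
R3: moderate=0.72, wet=0.33; AND[min(a, b)] → w = 0.33
R4: mild=0.82, moderate=0.72; AND[min(a, b)] → w = 0.72
R5: moderate=0.72, ¬dry=1−0.40=0.60; OR[max(a, b)] → w = 0.72
Rules with consequent 'small': {R1, R2, R4, R5} → strengths 0.72, 0.30, 0.72, 0.72
Aggregate via t-conorm [max(a, b)]: 0.72

0.72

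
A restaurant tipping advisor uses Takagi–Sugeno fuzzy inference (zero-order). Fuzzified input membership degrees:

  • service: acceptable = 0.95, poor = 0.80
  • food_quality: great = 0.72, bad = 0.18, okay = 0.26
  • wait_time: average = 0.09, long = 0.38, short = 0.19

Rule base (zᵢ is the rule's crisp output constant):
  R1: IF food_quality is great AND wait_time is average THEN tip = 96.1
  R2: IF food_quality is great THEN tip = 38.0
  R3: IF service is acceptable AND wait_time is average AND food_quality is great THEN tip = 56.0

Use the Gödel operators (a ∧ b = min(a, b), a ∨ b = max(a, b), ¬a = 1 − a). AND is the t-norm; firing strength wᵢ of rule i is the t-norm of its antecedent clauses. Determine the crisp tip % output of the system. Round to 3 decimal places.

R1 (z=96.1): great=0.72, average=0.09; AND[min(a, b)] → w = 0.09
R2 (z=38.0): great=0.72 → w = 0.72
R3 (z=56.0): acceptable=0.95, average=0.09, great=0.72; AND[min(a, b)] → w = 0.09
Weighted average = (0.09·96.1 + 0.72·38.0 + 0.09·56.0) / (0.09 + 0.72 + 0.09)
  = 41.0490 / 0.9000 = 45.610

45.610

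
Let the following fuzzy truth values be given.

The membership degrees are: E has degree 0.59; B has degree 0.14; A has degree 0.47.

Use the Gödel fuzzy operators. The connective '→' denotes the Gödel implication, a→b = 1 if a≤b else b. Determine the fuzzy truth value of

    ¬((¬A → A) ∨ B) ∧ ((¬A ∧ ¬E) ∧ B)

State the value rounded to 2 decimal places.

¬A = 1 − 0.47 = 0.53
¬A → A  [Gödel: 1 if a≤b else b] with a=0.53, b=0.47 → 0.47
(¬A → A) ∨ B = max(a, b) on (0.47, 0.14) = 0.47
¬((¬A → A) ∨ B) = 1 − 0.47 = 0.53
¬A = 1 − 0.47 = 0.53
¬E = 1 − 0.59 = 0.41
¬A ∧ ¬E = min(a, b) on (0.53, 0.41) = 0.41
(¬A ∧ ¬E) ∧ B = min(a, b) on (0.41, 0.14) = 0.14
¬((¬A → A) ∨ B) ∧ ((¬A ∧ ¬E) ∧ B) = min(a, b) on (0.53, 0.14) = 0.14

0.14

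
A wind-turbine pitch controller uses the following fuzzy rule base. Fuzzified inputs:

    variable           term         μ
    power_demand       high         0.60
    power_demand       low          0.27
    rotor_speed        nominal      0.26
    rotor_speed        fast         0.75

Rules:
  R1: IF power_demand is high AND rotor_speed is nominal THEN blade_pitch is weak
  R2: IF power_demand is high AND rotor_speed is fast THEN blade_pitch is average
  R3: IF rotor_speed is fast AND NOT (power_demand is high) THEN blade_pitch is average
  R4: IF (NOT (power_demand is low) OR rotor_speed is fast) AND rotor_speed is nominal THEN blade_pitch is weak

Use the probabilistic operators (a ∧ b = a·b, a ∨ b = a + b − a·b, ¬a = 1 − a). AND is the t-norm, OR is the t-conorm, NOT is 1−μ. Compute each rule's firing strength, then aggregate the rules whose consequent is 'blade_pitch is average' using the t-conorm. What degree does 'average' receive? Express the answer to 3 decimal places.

0.615

R1: high=0.60, nominal=0.26; AND[a·b] → w = 0.1560
R2: high=0.60, fast=0.75; AND[a·b] → w = 0.4500
R3: fast=0.75, ¬high=1−0.60=0.40; AND[a·b] → w = 0.3000
R4: (¬low=1−0.27=0.73 OR fast=0.75) = 0.9325; AND[a·b] with nominal=0.26 → w = 0.2424
Rules with consequent 'average': {R2, R3} → strengths 0.4500, 0.3000
Aggregate via t-conorm [a + b − a·b]: 0.6150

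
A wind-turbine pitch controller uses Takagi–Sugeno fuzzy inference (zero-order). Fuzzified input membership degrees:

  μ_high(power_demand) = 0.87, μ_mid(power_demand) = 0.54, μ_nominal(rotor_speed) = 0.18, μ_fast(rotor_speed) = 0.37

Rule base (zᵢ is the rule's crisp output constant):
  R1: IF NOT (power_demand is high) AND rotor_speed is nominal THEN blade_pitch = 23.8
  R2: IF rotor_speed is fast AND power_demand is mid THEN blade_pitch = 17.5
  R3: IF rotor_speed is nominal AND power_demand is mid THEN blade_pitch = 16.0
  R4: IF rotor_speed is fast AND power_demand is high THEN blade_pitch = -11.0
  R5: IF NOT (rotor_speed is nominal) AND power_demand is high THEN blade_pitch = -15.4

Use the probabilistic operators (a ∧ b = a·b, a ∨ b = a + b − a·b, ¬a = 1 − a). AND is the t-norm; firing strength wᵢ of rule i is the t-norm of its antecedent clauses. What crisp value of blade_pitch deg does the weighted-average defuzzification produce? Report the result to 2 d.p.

R1 (z=23.8): ¬high=1−0.87=0.13, nominal=0.18; AND[a·b] → w = 0.0234
R2 (z=17.5): fast=0.37, mid=0.54; AND[a·b] → w = 0.1998
R3 (z=16.0): nominal=0.18, mid=0.54; AND[a·b] → w = 0.0972
R4 (z=-11.0): fast=0.37, high=0.87; AND[a·b] → w = 0.3219
R5 (z=-15.4): ¬nominal=1−0.18=0.82, high=0.87; AND[a·b] → w = 0.7134
Weighted average = (0.0234·23.8 + 0.1998·17.5 + 0.0972·16.0 + 0.3219·-11.0 + 0.7134·-15.4) / (0.0234 + 0.1998 + 0.0972 + 0.3219 + 0.7134)
  = -8.9186 / 1.3557 = -6.58

-6.58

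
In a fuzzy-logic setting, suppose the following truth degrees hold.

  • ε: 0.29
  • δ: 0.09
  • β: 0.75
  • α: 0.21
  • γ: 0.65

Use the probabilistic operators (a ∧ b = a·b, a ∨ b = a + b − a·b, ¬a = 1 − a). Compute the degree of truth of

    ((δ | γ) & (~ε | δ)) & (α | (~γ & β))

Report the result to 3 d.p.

0.209

δ | γ = a + b − a·b on (0.0900, 0.6500) = 0.6815
~ε = 1 − 0.2900 = 0.7100
~ε | δ = a + b − a·b on (0.7100, 0.0900) = 0.7361
(δ | γ) & (~ε | δ) = a·b on (0.6815, 0.7361) = 0.5017
~γ = 1 − 0.6500 = 0.3500
~γ & β = a·b on (0.3500, 0.7500) = 0.2625
α | (~γ & β) = a + b − a·b on (0.2100, 0.2625) = 0.4174
((δ | γ) & (~ε | δ)) & (α | (~γ & β)) = a·b on (0.5017, 0.4174) = 0.2094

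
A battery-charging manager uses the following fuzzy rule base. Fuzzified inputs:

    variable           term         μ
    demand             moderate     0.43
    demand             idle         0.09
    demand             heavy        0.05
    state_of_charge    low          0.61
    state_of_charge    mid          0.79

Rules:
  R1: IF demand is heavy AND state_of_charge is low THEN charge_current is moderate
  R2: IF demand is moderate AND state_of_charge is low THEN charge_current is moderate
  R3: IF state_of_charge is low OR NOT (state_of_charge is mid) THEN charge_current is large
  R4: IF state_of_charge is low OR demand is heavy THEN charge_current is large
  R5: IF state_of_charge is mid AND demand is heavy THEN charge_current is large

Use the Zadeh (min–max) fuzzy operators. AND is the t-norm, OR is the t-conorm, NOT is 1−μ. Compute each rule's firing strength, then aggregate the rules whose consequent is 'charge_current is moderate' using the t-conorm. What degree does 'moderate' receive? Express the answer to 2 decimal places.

R1: heavy=0.05, low=0.61; AND[min(a, b)] → w = 0.05
R2: moderate=0.43, low=0.61; AND[min(a, b)] → w = 0.43
R3: low=0.61, ¬mid=1−0.79=0.21; OR[max(a, b)] → w = 0.61
R4: low=0.61, heavy=0.05; OR[max(a, b)] → w = 0.61
R5: mid=0.79, heavy=0.05; AND[min(a, b)] → w = 0.05
Rules with consequent 'moderate': {R1, R2} → strengths 0.05, 0.43
Aggregate via t-conorm [max(a, b)]: 0.43

0.43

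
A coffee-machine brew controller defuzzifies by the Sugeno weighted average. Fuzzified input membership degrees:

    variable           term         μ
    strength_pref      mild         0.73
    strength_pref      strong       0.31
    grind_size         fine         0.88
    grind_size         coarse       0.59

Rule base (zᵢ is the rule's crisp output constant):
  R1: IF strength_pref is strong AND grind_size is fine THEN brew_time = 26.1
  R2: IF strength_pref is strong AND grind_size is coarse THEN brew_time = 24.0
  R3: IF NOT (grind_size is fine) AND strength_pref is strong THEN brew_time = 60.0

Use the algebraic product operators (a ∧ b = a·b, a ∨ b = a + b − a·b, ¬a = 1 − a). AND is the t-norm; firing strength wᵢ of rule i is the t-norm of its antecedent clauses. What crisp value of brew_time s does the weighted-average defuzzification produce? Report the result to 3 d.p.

R1 (z=26.1): strong=0.31, fine=0.88; AND[a·b] → w = 0.2728
R2 (z=24.0): strong=0.31, coarse=0.59; AND[a·b] → w = 0.1829
R3 (z=60.0): ¬fine=1−0.88=0.12, strong=0.31; AND[a·b] → w = 0.0372
Weighted average = (0.2728·26.1 + 0.1829·24.0 + 0.0372·60.0) / (0.2728 + 0.1829 + 0.0372)
  = 13.7417 / 0.4929 = 27.879

27.879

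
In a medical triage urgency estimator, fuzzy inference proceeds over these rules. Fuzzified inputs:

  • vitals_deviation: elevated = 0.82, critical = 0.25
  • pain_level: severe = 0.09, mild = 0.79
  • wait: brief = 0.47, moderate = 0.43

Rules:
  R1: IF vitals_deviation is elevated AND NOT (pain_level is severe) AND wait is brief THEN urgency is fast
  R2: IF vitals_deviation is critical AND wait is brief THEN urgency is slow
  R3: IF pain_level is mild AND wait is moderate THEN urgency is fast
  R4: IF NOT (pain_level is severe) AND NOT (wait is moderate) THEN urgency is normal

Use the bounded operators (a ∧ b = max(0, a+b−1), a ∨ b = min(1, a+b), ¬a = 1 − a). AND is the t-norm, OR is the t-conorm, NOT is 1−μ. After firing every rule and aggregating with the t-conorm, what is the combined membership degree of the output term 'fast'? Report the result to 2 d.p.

0.42

R1: elevated=0.82, ¬severe=1−0.09=0.91, brief=0.47; AND[max(0, a+b−1)] → w = 0.20
R2: critical=0.25, brief=0.47; AND[max(0, a+b−1)] → w = 0.00
R3: mild=0.79, moderate=0.43; AND[max(0, a+b−1)] → w = 0.22
R4: ¬severe=1−0.09=0.91, ¬moderate=1−0.43=0.57; AND[max(0, a+b−1)] → w = 0.48
Rules with consequent 'fast': {R1, R3} → strengths 0.20, 0.22
Aggregate via t-conorm [min(1, a+b)]: 0.42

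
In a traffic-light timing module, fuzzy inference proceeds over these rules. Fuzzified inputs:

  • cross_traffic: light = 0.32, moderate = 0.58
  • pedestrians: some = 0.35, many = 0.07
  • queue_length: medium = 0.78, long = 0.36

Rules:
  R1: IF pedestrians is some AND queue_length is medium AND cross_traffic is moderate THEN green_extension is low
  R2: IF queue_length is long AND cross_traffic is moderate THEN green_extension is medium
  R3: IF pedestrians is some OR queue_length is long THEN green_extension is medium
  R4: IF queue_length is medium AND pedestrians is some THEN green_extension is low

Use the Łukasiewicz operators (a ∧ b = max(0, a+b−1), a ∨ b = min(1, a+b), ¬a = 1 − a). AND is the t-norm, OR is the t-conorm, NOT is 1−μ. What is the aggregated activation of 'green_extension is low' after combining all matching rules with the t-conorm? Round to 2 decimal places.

R1: some=0.35, medium=0.78, moderate=0.58; AND[max(0, a+b−1)] → w = 0.00
R2: long=0.36, moderate=0.58; AND[max(0, a+b−1)] → w = 0.00
R3: some=0.35, long=0.36; OR[min(1, a+b)] → w = 0.71
R4: medium=0.78, some=0.35; AND[max(0, a+b−1)] → w = 0.13
Rules with consequent 'low': {R1, R4} → strengths 0.00, 0.13
Aggregate via t-conorm [min(1, a+b)]: 0.13

0.13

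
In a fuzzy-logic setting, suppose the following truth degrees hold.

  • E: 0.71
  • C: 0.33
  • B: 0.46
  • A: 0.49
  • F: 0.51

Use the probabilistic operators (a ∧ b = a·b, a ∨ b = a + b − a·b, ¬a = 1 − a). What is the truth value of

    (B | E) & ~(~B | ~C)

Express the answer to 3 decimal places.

B | E = a + b − a·b on (0.4600, 0.7100) = 0.8434
~B = 1 − 0.4600 = 0.5400
~C = 1 − 0.3300 = 0.6700
~B | ~C = a + b − a·b on (0.5400, 0.6700) = 0.8482
~(~B | ~C) = 1 − 0.8482 = 0.1518
(B | E) & ~(~B | ~C) = a·b on (0.8434, 0.1518) = 0.1280

0.128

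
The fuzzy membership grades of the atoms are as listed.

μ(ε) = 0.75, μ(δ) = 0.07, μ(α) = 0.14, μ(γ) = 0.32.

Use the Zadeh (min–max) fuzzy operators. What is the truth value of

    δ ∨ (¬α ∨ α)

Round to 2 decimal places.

0.86

¬α = 1 − 0.14 = 0.86
¬α ∨ α = max(a, b) on (0.86, 0.14) = 0.86
δ ∨ (¬α ∨ α) = max(a, b) on (0.07, 0.86) = 0.86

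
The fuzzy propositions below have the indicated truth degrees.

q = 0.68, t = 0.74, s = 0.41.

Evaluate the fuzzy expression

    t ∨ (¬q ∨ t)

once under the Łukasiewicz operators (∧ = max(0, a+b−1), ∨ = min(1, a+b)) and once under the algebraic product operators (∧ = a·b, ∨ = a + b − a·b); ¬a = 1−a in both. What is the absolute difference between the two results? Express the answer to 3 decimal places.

Under Łukasiewicz:
  ¬q = 1 − 0.68 = 0.32
  ¬q ∨ t = min(1, a+b) on (0.32, 0.74) = 1.00
  t ∨ (¬q ∨ t) = min(1, a+b) on (0.74, 1.00) = 1.00
  → value = 1.0000
Under algebraic product:
  ¬q = 1 − 0.6800 = 0.3200
  ¬q ∨ t = a + b − a·b on (0.3200, 0.7400) = 0.8232
  t ∨ (¬q ∨ t) = a + b − a·b on (0.7400, 0.8232) = 0.9540
  → value = 0.9540
|1.0000 − 0.9540| = 0.046

0.046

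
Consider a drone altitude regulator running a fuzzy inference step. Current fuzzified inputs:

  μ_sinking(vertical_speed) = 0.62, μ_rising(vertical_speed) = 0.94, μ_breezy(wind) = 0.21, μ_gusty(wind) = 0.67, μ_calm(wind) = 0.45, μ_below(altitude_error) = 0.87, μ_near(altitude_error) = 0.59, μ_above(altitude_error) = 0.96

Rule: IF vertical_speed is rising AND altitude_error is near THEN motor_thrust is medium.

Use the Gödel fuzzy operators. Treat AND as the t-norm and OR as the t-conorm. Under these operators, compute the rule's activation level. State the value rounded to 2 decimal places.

0.59

firing strength: rising=0.94, near=0.59; AND[min(a, b)] → w = 0.59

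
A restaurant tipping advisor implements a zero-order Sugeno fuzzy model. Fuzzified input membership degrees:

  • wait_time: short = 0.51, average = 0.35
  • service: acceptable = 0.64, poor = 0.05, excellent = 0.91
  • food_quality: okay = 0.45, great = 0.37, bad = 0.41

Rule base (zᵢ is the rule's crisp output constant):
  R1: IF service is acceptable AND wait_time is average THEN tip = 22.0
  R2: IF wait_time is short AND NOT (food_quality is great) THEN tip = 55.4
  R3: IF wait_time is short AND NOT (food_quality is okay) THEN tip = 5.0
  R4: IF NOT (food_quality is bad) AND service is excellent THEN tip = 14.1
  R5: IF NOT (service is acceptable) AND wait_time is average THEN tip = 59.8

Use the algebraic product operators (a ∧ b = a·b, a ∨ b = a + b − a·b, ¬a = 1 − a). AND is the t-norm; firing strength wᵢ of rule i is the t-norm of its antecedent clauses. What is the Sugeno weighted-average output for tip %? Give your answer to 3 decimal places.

26.356

R1 (z=22.0): acceptable=0.64, average=0.35; AND[a·b] → w = 0.2240
R2 (z=55.4): short=0.51, ¬great=1−0.37=0.63; AND[a·b] → w = 0.3213
R3 (z=5.0): short=0.51, ¬okay=1−0.45=0.55; AND[a·b] → w = 0.2805
R4 (z=14.1): ¬bad=1−0.41=0.59, excellent=0.91; AND[a·b] → w = 0.5369
R5 (z=59.8): ¬acceptable=1−0.64=0.36, average=0.35; AND[a·b] → w = 0.1260
Weighted average = (0.2240·22.0 + 0.3213·55.4 + 0.2805·5.0 + 0.5369·14.1 + 0.1260·59.8) / (0.2240 + 0.3213 + 0.2805 + 0.5369 + 0.1260)
  = 39.2356 / 1.4887 = 26.356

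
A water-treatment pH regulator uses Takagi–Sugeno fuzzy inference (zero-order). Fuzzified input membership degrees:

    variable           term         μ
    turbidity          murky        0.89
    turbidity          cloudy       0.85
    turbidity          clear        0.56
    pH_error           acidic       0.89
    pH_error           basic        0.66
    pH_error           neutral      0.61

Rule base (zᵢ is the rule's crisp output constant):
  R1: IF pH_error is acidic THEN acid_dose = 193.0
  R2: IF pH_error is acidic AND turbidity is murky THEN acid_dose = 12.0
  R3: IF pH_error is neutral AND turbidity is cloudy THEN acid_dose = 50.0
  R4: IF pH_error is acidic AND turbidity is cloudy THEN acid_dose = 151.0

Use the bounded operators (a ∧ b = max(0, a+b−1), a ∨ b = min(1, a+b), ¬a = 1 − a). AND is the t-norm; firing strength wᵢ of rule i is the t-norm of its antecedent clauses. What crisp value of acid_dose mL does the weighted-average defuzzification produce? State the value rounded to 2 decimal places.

R1 (z=193.0): acidic=0.89 → w = 0.89
R2 (z=12.0): acidic=0.89, murky=0.89; AND[max(0, a+b−1)] → w = 0.78
R3 (z=50.0): neutral=0.61, cloudy=0.85; AND[max(0, a+b−1)] → w = 0.46
R4 (z=151.0): acidic=0.89, cloudy=0.85; AND[max(0, a+b−1)] → w = 0.74
Weighted average = (0.89·193.0 + 0.78·12.0 + 0.46·50.0 + 0.74·151.0) / (0.89 + 0.78 + 0.46 + 0.74)
  = 315.8700 / 2.8700 = 110.06

110.06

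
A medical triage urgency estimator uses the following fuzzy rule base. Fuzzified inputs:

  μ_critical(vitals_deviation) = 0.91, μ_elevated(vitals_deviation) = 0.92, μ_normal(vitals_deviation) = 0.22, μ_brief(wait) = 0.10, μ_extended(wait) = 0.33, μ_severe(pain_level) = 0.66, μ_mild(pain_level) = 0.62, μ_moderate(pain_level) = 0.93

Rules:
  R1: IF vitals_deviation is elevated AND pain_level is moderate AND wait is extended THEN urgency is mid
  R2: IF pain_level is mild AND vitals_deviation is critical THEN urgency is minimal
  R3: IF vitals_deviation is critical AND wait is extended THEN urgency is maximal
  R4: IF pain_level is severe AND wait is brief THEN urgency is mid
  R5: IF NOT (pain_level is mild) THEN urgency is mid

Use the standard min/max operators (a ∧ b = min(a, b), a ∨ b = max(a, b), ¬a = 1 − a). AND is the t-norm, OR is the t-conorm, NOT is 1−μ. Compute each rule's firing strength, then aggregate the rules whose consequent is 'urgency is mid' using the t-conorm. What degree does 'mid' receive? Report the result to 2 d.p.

0.38

R1: elevated=0.92, moderate=0.93, extended=0.33; AND[min(a, b)] → w = 0.33
R2: mild=0.62, critical=0.91; AND[min(a, b)] → w = 0.62
R3: critical=0.91, extended=0.33; AND[min(a, b)] → w = 0.33
R4: severe=0.66, brief=0.10; AND[min(a, b)] → w = 0.10
R5: ¬mild=1−0.62=0.38 → w = 0.38
Rules with consequent 'mid': {R1, R4, R5} → strengths 0.33, 0.10, 0.38
Aggregate via t-conorm [max(a, b)]: 0.38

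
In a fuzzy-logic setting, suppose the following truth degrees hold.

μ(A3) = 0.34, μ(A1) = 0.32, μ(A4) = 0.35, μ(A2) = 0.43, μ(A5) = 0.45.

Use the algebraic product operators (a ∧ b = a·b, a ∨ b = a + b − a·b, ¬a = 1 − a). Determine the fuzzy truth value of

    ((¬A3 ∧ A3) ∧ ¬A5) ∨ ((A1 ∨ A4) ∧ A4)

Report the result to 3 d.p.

¬A3 = 1 − 0.3400 = 0.6600
¬A3 ∧ A3 = a·b on (0.6600, 0.3400) = 0.2244
¬A5 = 1 − 0.4500 = 0.5500
(¬A3 ∧ A3) ∧ ¬A5 = a·b on (0.2244, 0.5500) = 0.1234
A1 ∨ A4 = a + b − a·b on (0.3200, 0.3500) = 0.5580
(A1 ∨ A4) ∧ A4 = a·b on (0.5580, 0.3500) = 0.1953
((¬A3 ∧ A3) ∧ ¬A5) ∨ ((A1 ∨ A4) ∧ A4) = a + b − a·b on (0.1234, 0.1953) = 0.2946

0.295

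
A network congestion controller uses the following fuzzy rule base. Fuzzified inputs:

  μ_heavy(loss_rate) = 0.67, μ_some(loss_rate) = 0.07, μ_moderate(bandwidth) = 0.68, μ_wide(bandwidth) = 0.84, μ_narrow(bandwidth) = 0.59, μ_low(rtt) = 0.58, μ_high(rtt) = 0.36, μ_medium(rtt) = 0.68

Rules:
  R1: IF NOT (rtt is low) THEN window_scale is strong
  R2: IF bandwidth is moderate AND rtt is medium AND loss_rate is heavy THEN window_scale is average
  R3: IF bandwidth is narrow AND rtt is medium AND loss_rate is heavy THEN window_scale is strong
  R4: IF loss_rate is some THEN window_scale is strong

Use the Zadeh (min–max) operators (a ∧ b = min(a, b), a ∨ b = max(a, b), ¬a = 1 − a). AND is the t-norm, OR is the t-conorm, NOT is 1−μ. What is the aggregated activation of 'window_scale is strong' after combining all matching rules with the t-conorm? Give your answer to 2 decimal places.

R1: ¬low=1−0.58=0.42 → w = 0.42
R2: moderate=0.68, medium=0.68, heavy=0.67; AND[min(a, b)] → w = 0.67
R3: narrow=0.59, medium=0.68, heavy=0.67; AND[min(a, b)] → w = 0.59
R4: some=0.07 → w = 0.07
Rules with consequent 'strong': {R1, R3, R4} → strengths 0.42, 0.59, 0.07
Aggregate via t-conorm [max(a, b)]: 0.59

0.59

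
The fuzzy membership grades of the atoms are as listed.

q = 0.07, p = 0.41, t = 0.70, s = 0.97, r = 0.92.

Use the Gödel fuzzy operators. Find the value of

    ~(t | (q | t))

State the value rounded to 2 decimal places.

q | t = max(a, b) on (0.07, 0.70) = 0.70
t | (q | t) = max(a, b) on (0.70, 0.70) = 0.70
~(t | (q | t)) = 1 − 0.70 = 0.30

0.30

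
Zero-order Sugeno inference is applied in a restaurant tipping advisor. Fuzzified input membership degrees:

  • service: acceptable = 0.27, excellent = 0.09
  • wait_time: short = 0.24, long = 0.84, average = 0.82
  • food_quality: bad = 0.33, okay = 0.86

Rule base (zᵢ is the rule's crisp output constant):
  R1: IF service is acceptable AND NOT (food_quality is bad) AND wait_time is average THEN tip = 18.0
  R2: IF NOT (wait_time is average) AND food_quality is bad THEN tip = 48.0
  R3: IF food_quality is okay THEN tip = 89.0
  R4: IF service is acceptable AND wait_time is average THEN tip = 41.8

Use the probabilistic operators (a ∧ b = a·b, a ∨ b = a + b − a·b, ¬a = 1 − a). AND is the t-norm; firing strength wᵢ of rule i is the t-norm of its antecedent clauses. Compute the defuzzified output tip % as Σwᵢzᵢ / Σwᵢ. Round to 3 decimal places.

70.835

R1 (z=18.0): acceptable=0.27, ¬bad=1−0.33=0.67, average=0.82; AND[a·b] → w = 0.1483
R2 (z=48.0): ¬average=1−0.82=0.18, bad=0.33; AND[a·b] → w = 0.0594
R3 (z=89.0): okay=0.86 → w = 0.8600
R4 (z=41.8): acceptable=0.27, average=0.82; AND[a·b] → w = 0.2214
Weighted average = (0.1483·18.0 + 0.0594·48.0 + 0.8600·89.0 + 0.2214·41.8) / (0.1483 + 0.0594 + 0.8600 + 0.2214)
  = 91.3158 / 1.2891 = 70.835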